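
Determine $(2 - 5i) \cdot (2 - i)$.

(a1*a2 - b1*b2) + (a1*b2 + b1*a2)i
= (4 - 5) + (-2 + (-10))i
= -1 - 12i


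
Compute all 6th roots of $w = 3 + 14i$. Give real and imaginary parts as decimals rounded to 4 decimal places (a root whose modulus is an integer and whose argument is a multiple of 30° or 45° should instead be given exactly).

|w| = sqrt(205) ≈ 14.317821, arg(w) ≈ 77.905243°
Root modulus = sqrt(205)^(1/6) ≈ 1.558282
Root arguments: θ_k = (arg(w) + 360°k)/6 for k = 0, 1, ..., 5
Compute each root as (root modulus)(cos θ_k + i sin θ_k) using full-precision intermediates, then round to 4 decimal places.
Roots: 1.5184 + 0.3501i, 0.4560 + 1.4901i, -1.0624 + 1.1399i, -1.5184 - 0.3501i, -0.4560 - 1.4901i, 1.0624 - 1.1399i


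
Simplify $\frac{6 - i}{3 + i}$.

Multiply numerator and denominator by conjugate (3 - i):
= (6 - i)(3 - i) / (3^2 + 1^2)
= (17 - 9i) / 10
= 17/10 - (9/10)i


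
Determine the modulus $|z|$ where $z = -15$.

|z| = sqrt(a^2 + b^2) = sqrt((-15)^2 + 0^2) = sqrt(225) = 15


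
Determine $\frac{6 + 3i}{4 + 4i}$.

Multiply numerator and denominator by conjugate (4 - 4i):
= (6 + 3i)(4 - 4i) / (4^2 + 4^2)
= (36 - 12i) / 32
Divide through by 4: (9 - 3i) / 8
= 9/8 - (3/8)i


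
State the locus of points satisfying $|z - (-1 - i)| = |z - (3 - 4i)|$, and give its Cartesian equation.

|z - z1| = |z - z2| means z is equidistant from z1 and z2,
i.e. the perpendicular bisector of the segment from (-1, -1) to (3, -4) (midpoint (1, -5/2)).
With z = x + yi, square both sides:
(x - (-1))^2 + (y - (-1))^2 = (x - 3)^2 + (y - (-4))^2
The x^2 and y^2 terms cancel: 8x + (-6)y = 25 - 2 = 23
Simplify: 8x - 6y = 23
Locus: Perpendicular bisector of the segment from (-1, -1) to (3, -4): the line 8x - 6y = 23


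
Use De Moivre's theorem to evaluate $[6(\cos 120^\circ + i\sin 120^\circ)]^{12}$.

By De Moivre: z^n = r^n(cos(nθ) + i sin(nθ))
= 6^12(cos(12*120°) + i sin(12*120°))
= 2176782336(cos 0° + i sin 0°)
= 2176782336


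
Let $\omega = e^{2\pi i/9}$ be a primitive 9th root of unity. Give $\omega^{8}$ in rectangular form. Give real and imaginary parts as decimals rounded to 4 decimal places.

ω^8 = e^(2πi·8/9) = e^(i·16π/9)
= cos(16π/9) + i sin(16π/9)
= 0.7660 - 0.6428i


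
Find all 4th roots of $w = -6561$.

|w| = 6561, arg(w) = 180°
Root modulus = 6561^(1/4) = 9
Root arguments: θ_k = (180° + 360°k)/4 for k = 0, 1, ..., 3
Roots: 9*sqrt(2)/2 + (9*sqrt(2)/2)i, -9*sqrt(2)/2 + (9*sqrt(2)/2)i, -9*sqrt(2)/2 - (9*sqrt(2)/2)i, 9*sqrt(2)/2 - (9*sqrt(2)/2)i


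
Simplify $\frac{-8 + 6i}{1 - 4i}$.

Multiply numerator and denominator by conjugate (1 + 4i):
= (-8 + 6i)(1 + 4i) / (1^2 + (-4)^2)
= (-32 - 26i) / 17
= -32/17 - (26/17)i


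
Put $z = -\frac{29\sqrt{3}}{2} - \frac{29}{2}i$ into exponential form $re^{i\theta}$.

r = |z| = sqrt((-29*sqrt(3)/2)^2 + (-29/2)^2) = sqrt(2523/4 + 841/4) = sqrt(841) = 29
θ = arctan(b/a) = arctan(-14.5/-25.1147) (quadrant-adjusted) = -150° = -5π/6
z = 29e^(-i*5π/6)


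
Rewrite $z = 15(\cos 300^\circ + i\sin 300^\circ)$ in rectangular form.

a = r cos θ = 15 * 1/2 = 15/2
b = r sin θ = 15 * -sqrt(3)/2 = -15*sqrt(3)/2
z = 15/2 - (15*sqrt(3)/2)i


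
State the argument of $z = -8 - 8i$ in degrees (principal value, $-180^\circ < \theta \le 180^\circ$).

θ = arctan(b/a) = arctan(-8/-8) (quadrant-adjusted) = -135°


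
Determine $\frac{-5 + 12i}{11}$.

Divisor is real, so divide each part by 11:
= -5/11 + (12/11)i


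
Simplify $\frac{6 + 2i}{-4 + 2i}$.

Multiply numerator and denominator by conjugate (-4 - 2i):
= (6 + 2i)(-4 - 2i) / ((-4)^2 + 2^2)
= (-20 - 20i) / 20
= -1 - i


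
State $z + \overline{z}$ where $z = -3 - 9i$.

z + conjugate(z) = (a + bi) + (a - bi) = 2a
= 2 * (-3) = -6


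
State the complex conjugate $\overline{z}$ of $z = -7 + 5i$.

If z = a + bi, then conjugate(z) = a - bi
conjugate(-7 + 5i) = -7 - 5i


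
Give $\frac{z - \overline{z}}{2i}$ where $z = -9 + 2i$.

z - conjugate(z) = 2bi
(z - conjugate(z))/(2i) = 2bi/(2i) = b = 2


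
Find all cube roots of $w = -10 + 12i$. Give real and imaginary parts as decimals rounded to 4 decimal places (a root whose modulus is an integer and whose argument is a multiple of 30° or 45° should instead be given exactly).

|w| = sqrt(244) ≈ 15.620499, arg(w) ≈ 129.805571°
Root modulus = sqrt(244)^(1/3) ≈ 2.499760
Root arguments: θ_k = (arg(w) + 360°k)/3 for k = 0, 1, ..., 2
Compute each root as (root modulus)(cos θ_k + i sin θ_k) using full-precision intermediates, then round to 4 decimal places.
Roots: 1.8202 + 1.7134i, -2.3939 + 0.7196i, 0.5737 - 2.4330i


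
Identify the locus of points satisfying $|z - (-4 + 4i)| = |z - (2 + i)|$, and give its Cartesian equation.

|z - z1| = |z - z2| means z is equidistant from z1 and z2,
i.e. the perpendicular bisector of the segment from (-4, 4) to (2, 1) (midpoint (-1, 5/2)).
With z = x + yi, square both sides:
(x - (-4))^2 + (y - 4)^2 = (x - 2)^2 + (y - 1)^2
The x^2 and y^2 terms cancel: 12x + (-6)y = 5 - 32 = -27
Simplify: 4x - 2y = -9
Locus: Perpendicular bisector of the segment from (-4, 4) to (2, 1): the line 4x - 2y = -9


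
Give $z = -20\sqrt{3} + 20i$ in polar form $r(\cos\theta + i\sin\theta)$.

r = |z| = sqrt(a^2 + b^2) = sqrt((-20*sqrt(3))^2 + (20)^2) = sqrt(1200 + 400) = sqrt(1600) = 40
θ = arctan(b/a) = arctan(20/-34.641) (quadrant-adjusted) = 150°
z = 40(cos 150° + i sin 150°)


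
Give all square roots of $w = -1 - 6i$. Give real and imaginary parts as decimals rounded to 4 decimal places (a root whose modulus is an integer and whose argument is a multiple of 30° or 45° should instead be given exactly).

|w| = sqrt(37) ≈ 6.082763, arg(w) ≈ 260.537678°
Root modulus = sqrt(37)^(1/2) ≈ 2.466326
Root arguments: θ_k = (arg(w) + 360°k)/2 for k = 0, 1, ..., 1
Compute each root as (root modulus)(cos θ_k + i sin θ_k) using full-precision intermediates, then round to 4 decimal places.
Roots: -1.5942 + 1.8819i, 1.5942 - 1.8819i


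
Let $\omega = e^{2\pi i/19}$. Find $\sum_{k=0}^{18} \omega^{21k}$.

Let ζ = ω^21 = e^(2πi·21/19). Since 19 ∤ 21, ζ ≠ 1.
Sum = Σ_{k=0}^{18} ζ^k = (ζ^19 - 1)/(ζ - 1) = (ω^{21·19} - 1)/(ζ - 1) = (1 - 1)/(ζ - 1) = 0


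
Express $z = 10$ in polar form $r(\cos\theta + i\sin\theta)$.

r = |z| = sqrt(a^2 + b^2) = sqrt((10)^2 + (0)^2) = sqrt(100 + 0) = sqrt(100) = 10
b = 0 and a > 0, so z lies on the positive real axis: θ = 0°
z = 10(cos 0° + i sin 0°)


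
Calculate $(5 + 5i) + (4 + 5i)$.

(5 + 4) + (5 + 5)i = 9 + 10i


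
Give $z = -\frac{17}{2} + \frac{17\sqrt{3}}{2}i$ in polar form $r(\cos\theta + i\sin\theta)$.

r = |z| = sqrt(a^2 + b^2) = sqrt((-17/2)^2 + (17*sqrt(3)/2)^2) = sqrt(289/4 + 867/4) = sqrt(289) = 17
θ = arctan(b/a) = arctan(14.7224/-8.5) (quadrant-adjusted) = 120°
z = 17(cos 120° + i sin 120°)


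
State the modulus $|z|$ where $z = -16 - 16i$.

|z| = sqrt(a^2 + b^2) = sqrt((-16)^2 + (-16)^2) = sqrt(512) = sqrt(512)


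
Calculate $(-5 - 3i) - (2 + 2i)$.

(-5 - 2) + (-3 - 2)i = -7 - 5i


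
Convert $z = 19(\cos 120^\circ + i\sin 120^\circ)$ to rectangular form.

a = r cos θ = 19 * -1/2 = -19/2
b = r sin θ = 19 * sqrt(3)/2 = 19*sqrt(3)/2
z = -19/2 + (19*sqrt(3)/2)i


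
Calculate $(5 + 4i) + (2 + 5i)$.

(5 + 2) + (4 + 5)i = 7 + 9i


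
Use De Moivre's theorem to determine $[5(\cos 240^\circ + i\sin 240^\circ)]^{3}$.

By De Moivre: z^n = r^n(cos(nθ) + i sin(nθ))
= 5^3(cos(3*240°) + i sin(3*240°))
= 125(cos 0° + i sin 0°)
= 125


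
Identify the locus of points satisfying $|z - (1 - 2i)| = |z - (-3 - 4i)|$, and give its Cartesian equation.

|z - z1| = |z - z2| means z is equidistant from z1 and z2,
i.e. the perpendicular bisector of the segment from (1, -2) to (-3, -4) (midpoint (-1, -3)).
With z = x + yi, square both sides:
(x - 1)^2 + (y - (-2))^2 = (x - (-3))^2 + (y - (-4))^2
The x^2 and y^2 terms cancel: -8x + (-4)y = 25 - 5 = 20
Simplify: 2x + y = -5
Locus: Perpendicular bisector of the segment from (1, -2) to (-3, -4): the line 2x + y = -5


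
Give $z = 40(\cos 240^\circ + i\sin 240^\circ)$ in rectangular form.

a = r cos θ = 40 * -1/2 = -20
b = r sin θ = 40 * -sqrt(3)/2 = -20*sqrt(3)
z = -20 - 20*sqrt(3)i


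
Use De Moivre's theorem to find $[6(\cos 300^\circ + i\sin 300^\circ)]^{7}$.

By De Moivre: z^n = r^n(cos(nθ) + i sin(nθ))
= 6^7(cos(7*300°) + i sin(7*300°))
= 279936(cos 300° + i sin 300°)
= 139968 - 139968*sqrt(3)i


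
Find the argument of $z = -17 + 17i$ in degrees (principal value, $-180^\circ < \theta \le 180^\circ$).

θ = arctan(b/a) = arctan(17/-17) (quadrant-adjusted) = 135°


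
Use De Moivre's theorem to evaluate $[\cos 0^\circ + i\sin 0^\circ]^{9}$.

By De Moivre: z^n = r^n(cos(nθ) + i sin(nθ))
= 1^9(cos(9*0°) + i sin(9*0°))
= 1(cos 0° + i sin 0°)
= 1


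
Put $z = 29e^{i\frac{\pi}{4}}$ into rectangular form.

a = r cos θ = 29 * sqrt(2)/2 = 29*sqrt(2)/2
b = r sin θ = 29 * sqrt(2)/2 = 29*sqrt(2)/2
z = 29*sqrt(2)/2 + (29*sqrt(2)/2)i


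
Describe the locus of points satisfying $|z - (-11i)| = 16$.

|z - z0| = r describes a circle centered at z0 with radius r
Here z0 = -11i and r = 16
Locus: Circle centered at (0, -11) with radius 16


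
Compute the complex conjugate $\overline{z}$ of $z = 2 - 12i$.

If z = a + bi, then conjugate(z) = a - bi
conjugate(2 - 12i) = 2 + 12i


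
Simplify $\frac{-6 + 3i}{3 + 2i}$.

Multiply numerator and denominator by conjugate (3 - 2i):
= (-6 + 3i)(3 - 2i) / (3^2 + 2^2)
= (-12 + 21i) / 13
= -12/13 + (21/13)i


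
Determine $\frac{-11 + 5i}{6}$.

Divisor is real, so divide each part by 6:
= -11/6 + (5/6)i


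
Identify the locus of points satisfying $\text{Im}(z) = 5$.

Im(z) = y where z = x + yi; the equation y = 5 is satisfied by all points with that y-coordinate
Locus: Horizontal line y = 5


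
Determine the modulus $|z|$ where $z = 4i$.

|z| = sqrt(a^2 + b^2) = sqrt(0^2 + 4^2) = sqrt(16) = 4


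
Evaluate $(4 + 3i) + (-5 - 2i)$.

(4 + (-5)) + (3 + (-2))i = -1 + i


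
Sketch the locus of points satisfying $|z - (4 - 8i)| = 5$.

|z - z0| = r describes a circle centered at z0 with radius r
Here z0 = 4 - 8i and r = 5
Locus: Circle centered at (4, -8) with radius 5


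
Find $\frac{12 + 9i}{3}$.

Divisor is real, so divide each part by 3:
= 4 + 3i


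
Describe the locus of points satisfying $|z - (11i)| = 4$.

|z - z0| = r describes a circle centered at z0 with radius r
Here z0 = 11i and r = 4
Locus: Circle centered at (0, 11) with radius 4


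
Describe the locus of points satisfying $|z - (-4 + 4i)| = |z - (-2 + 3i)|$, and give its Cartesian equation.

|z - z1| = |z - z2| means z is equidistant from z1 and z2,
i.e. the perpendicular bisector of the segment from (-4, 4) to (-2, 3) (midpoint (-3, 7/2)).
With z = x + yi, square both sides:
(x - (-4))^2 + (y - 4)^2 = (x - (-2))^2 + (y - 3)^2
The x^2 and y^2 terms cancel: 4x + (-2)y = 13 - 32 = -19
Simplify: 4x - 2y = -19
Locus: Perpendicular bisector of the segment from (-4, 4) to (-2, 3): the line 4x - 2y = -19


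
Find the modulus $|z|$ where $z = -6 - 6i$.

|z| = sqrt(a^2 + b^2) = sqrt((-6)^2 + (-6)^2) = sqrt(72) = sqrt(72)


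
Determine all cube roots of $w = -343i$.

|w| = 343, arg(w) = 270°
Root modulus = 343^(1/3) = 7
Root arguments: θ_k = (270° + 360°k)/3 for k = 0, 1, ..., 2
Roots: 7i, -7*sqrt(3)/2 - (7/2)i, 7*sqrt(3)/2 - (7/2)i


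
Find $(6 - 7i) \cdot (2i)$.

(a1*a2 - b1*b2) + (a1*b2 + b1*a2)i
= (0 - (-14)) + (12 + 0)i
= 14 + 12i


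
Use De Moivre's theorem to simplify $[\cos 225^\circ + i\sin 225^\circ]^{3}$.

By De Moivre: z^n = r^n(cos(nθ) + i sin(nθ))
= 1^3(cos(3*225°) + i sin(3*225°))
= 1(cos 315° + i sin 315°)
= sqrt(2)/2 - (sqrt(2)/2)i


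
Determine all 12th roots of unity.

ω_k = e^(2πik/12) = cos(2πk/12) + i sin(2πk/12) for k = 0, 1, ..., 11
Roots: 1, sqrt(3)/2 + (1/2)i, 1/2 + (sqrt(3)/2)i, i, -1/2 + (sqrt(3)/2)i, -sqrt(3)/2 + (1/2)i, -1, -sqrt(3)/2 - (1/2)i, -1/2 - (sqrt(3)/2)i, -i, 1/2 - (sqrt(3)/2)i, sqrt(3)/2 - (1/2)i


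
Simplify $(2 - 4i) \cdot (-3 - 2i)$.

(a1*a2 - b1*b2) + (a1*b2 + b1*a2)i
= (-6 - 8) + (-4 + 12)i
= -14 + 8i


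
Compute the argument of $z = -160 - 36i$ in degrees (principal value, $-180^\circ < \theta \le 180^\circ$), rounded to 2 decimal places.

θ = arctan(b/a) = arctan(-36/-160) (quadrant-adjusted) = -167.32°


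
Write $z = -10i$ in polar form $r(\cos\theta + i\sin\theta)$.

r = |z| = sqrt(a^2 + b^2) = sqrt((0)^2 + (-10)^2) = sqrt(0 + 100) = sqrt(100) = 10
a = 0 and b < 0, so z lies on the negative imaginary axis: θ = 270°
z = 10(cos 270° + i sin 270°)


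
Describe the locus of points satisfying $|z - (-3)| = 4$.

|z - z0| = r describes a circle centered at z0 with radius r
Here z0 = -3 and r = 4
Locus: Circle centered at (-3, 0) with radius 4


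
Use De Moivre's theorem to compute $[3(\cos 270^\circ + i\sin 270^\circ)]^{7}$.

By De Moivre: z^n = r^n(cos(nθ) + i sin(nθ))
= 3^7(cos(7*270°) + i sin(7*270°))
= 2187(cos 90° + i sin 90°)
= 2187i


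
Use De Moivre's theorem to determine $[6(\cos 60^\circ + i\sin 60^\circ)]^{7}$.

By De Moivre: z^n = r^n(cos(nθ) + i sin(nθ))
= 6^7(cos(7*60°) + i sin(7*60°))
= 279936(cos 60° + i sin 60°)
= 139968 + 139968*sqrt(3)i


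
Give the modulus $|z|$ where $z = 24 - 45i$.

|z| = sqrt(a^2 + b^2) = sqrt(24^2 + (-45)^2) = sqrt(2601) = 51


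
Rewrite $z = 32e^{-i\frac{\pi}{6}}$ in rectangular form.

a = r cos θ = 32 * sqrt(3)/2 = 16*sqrt(3)
b = r sin θ = 32 * -1/2 = -16
z = 16*sqrt(3) - 16i


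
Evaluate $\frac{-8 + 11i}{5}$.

Divisor is real, so divide each part by 5:
= -8/5 + (11/5)i


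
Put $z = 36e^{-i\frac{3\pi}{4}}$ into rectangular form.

a = r cos θ = 36 * -sqrt(2)/2 = -18*sqrt(2)
b = r sin θ = 36 * -sqrt(2)/2 = -18*sqrt(2)
z = -18*sqrt(2) - 18*sqrt(2)i


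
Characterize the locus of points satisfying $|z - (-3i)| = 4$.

|z - z0| = r describes a circle centered at z0 with radius r
Here z0 = -3i and r = 4
Locus: Circle centered at (0, -3) with radius 4


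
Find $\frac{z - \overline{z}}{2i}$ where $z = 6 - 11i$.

z - conjugate(z) = 2bi
(z - conjugate(z))/(2i) = 2bi/(2i) = b = -11


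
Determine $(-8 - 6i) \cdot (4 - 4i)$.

(a1*a2 - b1*b2) + (a1*b2 + b1*a2)i
= (-32 - 24) + (32 + (-24))i
= -56 + 8i


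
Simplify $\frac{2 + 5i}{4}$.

Divisor is real, so divide each part by 4:
= 1/2 + (5/4)i


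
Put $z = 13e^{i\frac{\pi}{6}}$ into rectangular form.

a = r cos θ = 13 * sqrt(3)/2 = 13*sqrt(3)/2
b = r sin θ = 13 * 1/2 = 13/2
z = 13*sqrt(3)/2 + (13/2)i


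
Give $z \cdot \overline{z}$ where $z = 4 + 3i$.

z * conjugate(z) = |z|^2 = a^2 + b^2
= 4^2 + 3^2 = 25


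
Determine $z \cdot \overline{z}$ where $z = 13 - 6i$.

z * conjugate(z) = |z|^2 = a^2 + b^2
= 13^2 + (-6)^2 = 205


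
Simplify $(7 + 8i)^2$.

(a + bi)^2 = a^2 - b^2 + 2abi
= 7^2 - 8^2 + 2*7*8i
= -15 + 112i


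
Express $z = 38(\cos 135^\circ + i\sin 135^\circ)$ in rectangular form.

a = r cos θ = 38 * -sqrt(2)/2 = -19*sqrt(2)
b = r sin θ = 38 * sqrt(2)/2 = 19*sqrt(2)
z = -19*sqrt(2) + 19*sqrt(2)i


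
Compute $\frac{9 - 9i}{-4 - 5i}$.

Multiply numerator and denominator by conjugate (-4 + 5i):
= (9 - 9i)(-4 + 5i) / ((-4)^2 + (-5)^2)
= (9 + 81i) / 41
= 9/41 + (81/41)i


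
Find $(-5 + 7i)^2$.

(a + bi)^2 = a^2 - b^2 + 2abi
= (-5)^2 - 7^2 + 2*(-5)*7i
= -24 - 70i


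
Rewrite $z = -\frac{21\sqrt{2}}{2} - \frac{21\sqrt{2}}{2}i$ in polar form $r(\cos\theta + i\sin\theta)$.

r = |z| = sqrt(a^2 + b^2) = sqrt((-21*sqrt(2)/2)^2 + (-21*sqrt(2)/2)^2) = sqrt(441/2 + 441/2) = sqrt(441) = 21
θ = arctan(b/a) = arctan(-14.8492/-14.8492) (quadrant-adjusted) = 225°
z = 21(cos 225° + i sin 225°)


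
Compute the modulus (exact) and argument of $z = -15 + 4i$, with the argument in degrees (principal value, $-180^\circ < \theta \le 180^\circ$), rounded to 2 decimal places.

|z| = sqrt((-15)^2 + 4^2) = sqrt(241)
arg(z) = arctan(b/a) = arctan(4/-15) (quadrant-adjusted) = 165.07°


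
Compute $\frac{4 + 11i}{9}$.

Divisor is real, so divide each part by 9:
= 4/9 + (11/9)i


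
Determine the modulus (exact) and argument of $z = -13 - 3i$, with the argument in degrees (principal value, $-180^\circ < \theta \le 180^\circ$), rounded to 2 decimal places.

|z| = sqrt((-13)^2 + (-3)^2) = sqrt(178)
arg(z) = arctan(b/a) = arctan(-3/-13) (quadrant-adjusted) = -167.01°


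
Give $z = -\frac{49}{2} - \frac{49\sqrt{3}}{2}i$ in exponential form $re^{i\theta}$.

r = |z| = sqrt((-49/2)^2 + (-49*sqrt(3)/2)^2) = sqrt(2401/4 + 7203/4) = sqrt(2401) = 49
θ = arctan(b/a) = arctan(-42.4352/-24.5) (quadrant-adjusted) = 240° = 4π/3
z = 49e^(i*4π/3)


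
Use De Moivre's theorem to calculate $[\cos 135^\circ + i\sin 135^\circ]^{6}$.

By De Moivre: z^n = r^n(cos(nθ) + i sin(nθ))
= 1^6(cos(6*135°) + i sin(6*135°))
= 1(cos 90° + i sin 90°)
= i


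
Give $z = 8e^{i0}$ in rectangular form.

a = r cos θ = 8 * 1 = 8
b = r sin θ = 8 * 0 = 0
z = 8


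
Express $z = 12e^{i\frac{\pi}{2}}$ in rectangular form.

a = r cos θ = 12 * 0 = 0
b = r sin θ = 12 * 1 = 12
z = 12i


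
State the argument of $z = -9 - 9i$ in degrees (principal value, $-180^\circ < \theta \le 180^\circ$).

θ = arctan(b/a) = arctan(-9/-9) (quadrant-adjusted) = -135°


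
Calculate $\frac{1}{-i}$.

Multiply numerator and denominator by conjugate (i):
= (1)(i) / (0^2 + (-1)^2)
= (i) / 1
= i


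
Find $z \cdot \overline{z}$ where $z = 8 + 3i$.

z * conjugate(z) = |z|^2 = a^2 + b^2
= 8^2 + 3^2 = 73


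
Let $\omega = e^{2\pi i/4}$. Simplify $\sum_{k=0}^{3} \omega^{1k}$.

Let ζ = ω^1 = e^(2πi·1/4). Since 4 ∤ 1, ζ ≠ 1.
Sum = Σ_{k=0}^{3} ζ^k = (ζ^4 - 1)/(ζ - 1) = (ω^{1·4} - 1)/(ζ - 1) = (1 - 1)/(ζ - 1) = 0


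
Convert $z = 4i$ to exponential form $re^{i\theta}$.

r = |z| = sqrt((0)^2 + (4)^2) = sqrt(0 + 16) = sqrt(16) = 4
a = 0 and b > 0, so z lies on the positive imaginary axis: θ = 90° = π/2
z = 4e^(i*π/2)


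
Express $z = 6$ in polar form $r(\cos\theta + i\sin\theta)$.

r = |z| = sqrt(a^2 + b^2) = sqrt((6)^2 + (0)^2) = sqrt(36 + 0) = sqrt(36) = 6
b = 0 and a > 0, so z lies on the positive real axis: θ = 0°
z = 6(cos 0° + i sin 0°)


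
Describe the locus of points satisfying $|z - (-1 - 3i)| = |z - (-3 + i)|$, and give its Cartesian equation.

|z - z1| = |z - z2| means z is equidistant from z1 and z2,
i.e. the perpendicular bisector of the segment from (-1, -3) to (-3, 1) (midpoint (-2, -1)).
With z = x + yi, square both sides:
(x - (-1))^2 + (y - (-3))^2 = (x - (-3))^2 + (y - 1)^2
The x^2 and y^2 terms cancel: -4x + 8y = 10 - 10 = 0
Simplify: x - 2y = 0
Locus: Perpendicular bisector of the segment from (-1, -3) to (-3, 1): the line x - 2y = 0


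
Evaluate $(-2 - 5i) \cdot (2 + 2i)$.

(a1*a2 - b1*b2) + (a1*b2 + b1*a2)i
= (-4 - (-10)) + (-4 + (-10))i
= 6 - 14i


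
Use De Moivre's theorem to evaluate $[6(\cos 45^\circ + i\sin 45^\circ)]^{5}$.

By De Moivre: z^n = r^n(cos(nθ) + i sin(nθ))
= 6^5(cos(5*45°) + i sin(5*45°))
= 7776(cos 225° + i sin 225°)
= -3888*sqrt(2) - 3888*sqrt(2)i


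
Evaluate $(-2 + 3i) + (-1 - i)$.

(-2 + (-1)) + (3 + (-1))i = -3 + 2i


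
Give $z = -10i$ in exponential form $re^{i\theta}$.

r = |z| = sqrt((0)^2 + (-10)^2) = sqrt(0 + 100) = sqrt(100) = 10
a = 0 and b < 0, so z lies on the negative imaginary axis: θ = -90° = -π/2
z = 10e^(-i*π/2)


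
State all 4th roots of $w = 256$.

|w| = 256, arg(w) = 0°
Root modulus = 256^(1/4) = 4
Root arguments: θ_k = (0° + 360°k)/4 for k = 0, 1, ..., 3
Roots: 4, 4i, -4, -4i


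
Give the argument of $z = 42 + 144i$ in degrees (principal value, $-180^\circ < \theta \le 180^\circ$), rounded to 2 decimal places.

θ = arctan(b/a) = arctan(144/42) (quadrant-adjusted) = 73.74°


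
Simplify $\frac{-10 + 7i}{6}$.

Divisor is real, so divide each part by 6:
= -5/3 + (7/6)i


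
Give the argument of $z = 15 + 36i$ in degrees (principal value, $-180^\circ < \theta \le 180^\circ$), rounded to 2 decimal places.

θ = arctan(b/a) = arctan(36/15) (quadrant-adjusted) = 67.38°


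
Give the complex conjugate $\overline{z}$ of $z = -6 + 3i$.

If z = a + bi, then conjugate(z) = a - bi
conjugate(-6 + 3i) = -6 - 3i


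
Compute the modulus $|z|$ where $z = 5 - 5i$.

|z| = sqrt(a^2 + b^2) = sqrt(5^2 + (-5)^2) = sqrt(50) = sqrt(50)


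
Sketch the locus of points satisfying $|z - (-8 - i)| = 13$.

|z - z0| = r describes a circle centered at z0 with radius r
Here z0 = -8 - i and r = 13
Locus: Circle centered at (-8, -1) with radius 13


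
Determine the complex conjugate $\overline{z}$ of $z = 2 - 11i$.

If z = a + bi, then conjugate(z) = a - bi
conjugate(2 - 11i) = 2 + 11i


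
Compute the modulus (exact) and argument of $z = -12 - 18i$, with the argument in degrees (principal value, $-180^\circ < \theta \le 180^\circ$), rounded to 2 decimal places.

|z| = sqrt((-12)^2 + (-18)^2) = sqrt(468)
arg(z) = arctan(b/a) = arctan(-18/-12) (quadrant-adjusted) = -123.69°


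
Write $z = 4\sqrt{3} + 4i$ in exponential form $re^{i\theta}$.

r = |z| = sqrt((4*sqrt(3))^2 + (4)^2) = sqrt(48 + 16) = sqrt(64) = 8
θ = arctan(b/a) = arctan(4/6.9282) (quadrant-adjusted) = 30° = π/6
z = 8e^(i*π/6)


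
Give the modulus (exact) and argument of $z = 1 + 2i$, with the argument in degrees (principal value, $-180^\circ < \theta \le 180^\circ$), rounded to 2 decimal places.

|z| = sqrt(1^2 + 2^2) = sqrt(5)
arg(z) = arctan(b/a) = arctan(2/1) (quadrant-adjusted) = 63.43°


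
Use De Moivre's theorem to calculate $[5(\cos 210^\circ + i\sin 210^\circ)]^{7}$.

By De Moivre: z^n = r^n(cos(nθ) + i sin(nθ))
= 5^7(cos(7*210°) + i sin(7*210°))
= 78125(cos 30° + i sin 30°)
= 78125*sqrt(3)/2 + (78125/2)i


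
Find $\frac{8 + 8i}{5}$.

Divisor is real, so divide each part by 5:
= 8/5 + (8/5)i


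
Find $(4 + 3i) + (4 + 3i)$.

(4 + 4) + (3 + 3)i = 8 + 6i


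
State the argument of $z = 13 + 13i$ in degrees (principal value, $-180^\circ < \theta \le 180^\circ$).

θ = arctan(b/a) = arctan(13/13) (quadrant-adjusted) = 45°


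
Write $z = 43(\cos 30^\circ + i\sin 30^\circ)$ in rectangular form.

a = r cos θ = 43 * sqrt(3)/2 = 43*sqrt(3)/2
b = r sin θ = 43 * 1/2 = 43/2
z = 43*sqrt(3)/2 + (43/2)i


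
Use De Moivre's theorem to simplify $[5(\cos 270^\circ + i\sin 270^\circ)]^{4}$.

By De Moivre: z^n = r^n(cos(nθ) + i sin(nθ))
= 5^4(cos(4*270°) + i sin(4*270°))
= 625(cos 0° + i sin 0°)
= 625


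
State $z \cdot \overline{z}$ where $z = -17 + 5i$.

z * conjugate(z) = |z|^2 = a^2 + b^2
= (-17)^2 + 5^2 = 314


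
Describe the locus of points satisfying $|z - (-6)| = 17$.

|z - z0| = r describes a circle centered at z0 with radius r
Here z0 = -6 and r = 17
Locus: Circle centered at (-6, 0) with radius 17


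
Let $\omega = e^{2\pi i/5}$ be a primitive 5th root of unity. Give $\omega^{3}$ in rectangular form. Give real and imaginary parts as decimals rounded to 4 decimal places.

ω^3 = e^(2πi·3/5) = e^(i·6π/5)
= cos(6π/5) + i sin(6π/5)
= -0.8090 - 0.5878i


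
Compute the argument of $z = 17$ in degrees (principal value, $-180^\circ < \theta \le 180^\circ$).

b = 0 and a > 0, so z lies on the positive real axis: θ = 0°


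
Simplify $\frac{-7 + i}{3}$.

Divisor is real, so divide each part by 3:
= -7/3 + (1/3)i


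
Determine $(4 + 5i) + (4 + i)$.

(4 + 4) + (5 + 1)i = 8 + 6i


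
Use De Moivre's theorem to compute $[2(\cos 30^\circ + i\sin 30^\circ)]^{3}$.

By De Moivre: z^n = r^n(cos(nθ) + i sin(nθ))
= 2^3(cos(3*30°) + i sin(3*30°))
= 8(cos 90° + i sin 90°)
= 8i


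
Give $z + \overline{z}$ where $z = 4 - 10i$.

z + conjugate(z) = (a + bi) + (a - bi) = 2a
= 2 * 4 = 8


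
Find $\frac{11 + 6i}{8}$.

Divisor is real, so divide each part by 8:
= 11/8 + (3/4)i


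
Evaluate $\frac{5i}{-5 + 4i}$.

Multiply numerator and denominator by conjugate (-5 - 4i):
= (5i)(-5 - 4i) / ((-5)^2 + 4^2)
= (20 - 25i) / 41
= 20/41 - (25/41)i


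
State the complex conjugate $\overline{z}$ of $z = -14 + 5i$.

If z = a + bi, then conjugate(z) = a - bi
conjugate(-14 + 5i) = -14 - 5i


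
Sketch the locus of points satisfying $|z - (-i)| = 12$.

|z - z0| = r describes a circle centered at z0 with radius r
Here z0 = -i and r = 12
Locus: Circle centered at (0, -1) with radius 12


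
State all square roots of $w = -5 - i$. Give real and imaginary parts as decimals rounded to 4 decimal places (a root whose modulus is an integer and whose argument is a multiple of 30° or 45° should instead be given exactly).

|w| = sqrt(26) ≈ 5.099020, arg(w) ≈ 191.309932°
Root modulus = sqrt(26)^(1/2) ≈ 2.258101
Root arguments: θ_k = (arg(w) + 360°k)/2 for k = 0, 1, ..., 1
Compute each root as (root modulus)(cos θ_k + i sin θ_k) using full-precision intermediates, then round to 4 decimal places.
Roots: -0.2225 + 2.2471i, 0.2225 - 2.2471i


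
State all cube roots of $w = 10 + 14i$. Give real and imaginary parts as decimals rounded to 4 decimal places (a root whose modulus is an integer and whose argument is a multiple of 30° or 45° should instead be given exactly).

|w| = sqrt(296) ≈ 17.204651, arg(w) ≈ 54.462322°
Root modulus = sqrt(296)^(1/3) ≈ 2.581558
Root arguments: θ_k = (arg(w) + 360°k)/3 for k = 0, 1, ..., 2
Compute each root as (root modulus)(cos θ_k + i sin θ_k) using full-precision intermediates, then round to 4 decimal places.
Roots: 2.4531 + 0.8043i, -1.9231 + 1.7222i, -0.5299 - 2.5266i


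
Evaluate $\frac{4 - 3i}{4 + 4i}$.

Multiply numerator and denominator by conjugate (4 - 4i):
= (4 - 3i)(4 - 4i) / (4^2 + 4^2)
= (4 - 28i) / 32
Divide through by 4: (1 - 7i) / 8
= 1/8 - (7/8)i


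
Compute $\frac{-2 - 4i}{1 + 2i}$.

Multiply numerator and denominator by conjugate (1 - 2i):
= (-2 - 4i)(1 - 2i) / (1^2 + 2^2)
= (-10) / 5
= -2


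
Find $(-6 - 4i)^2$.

(a + bi)^2 = a^2 - b^2 + 2abi
= (-6)^2 - (-4)^2 + 2*(-6)*(-4)i
= 20 + 48i


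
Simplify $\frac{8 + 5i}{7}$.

Divisor is real, so divide each part by 7:
= 8/7 + (5/7)i


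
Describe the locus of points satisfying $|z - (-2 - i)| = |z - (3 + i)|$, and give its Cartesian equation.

|z - z1| = |z - z2| means z is equidistant from z1 and z2,
i.e. the perpendicular bisector of the segment from (-2, -1) to (3, 1) (midpoint (1/2, 0)).
With z = x + yi, square both sides:
(x - (-2))^2 + (y - (-1))^2 = (x - 3)^2 + (y - 1)^2
The x^2 and y^2 terms cancel: 10x + 4y = 10 - 5 = 5
Simplify: 10x + 4y = 5
Locus: Perpendicular bisector of the segment from (-2, -1) to (3, 1): the line 10x + 4y = 5


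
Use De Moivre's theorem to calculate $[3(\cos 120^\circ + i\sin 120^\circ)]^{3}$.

By De Moivre: z^n = r^n(cos(nθ) + i sin(nθ))
= 3^3(cos(3*120°) + i sin(3*120°))
= 27(cos 0° + i sin 0°)
= 27


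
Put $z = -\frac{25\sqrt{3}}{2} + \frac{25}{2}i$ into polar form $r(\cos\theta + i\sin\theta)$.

r = |z| = sqrt(a^2 + b^2) = sqrt((-25*sqrt(3)/2)^2 + (25/2)^2) = sqrt(1875/4 + 625/4) = sqrt(625) = 25
θ = arctan(b/a) = arctan(12.5/-21.6506) (quadrant-adjusted) = 150°
z = 25(cos 150° + i sin 150°)


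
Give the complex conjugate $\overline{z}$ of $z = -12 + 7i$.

If z = a + bi, then conjugate(z) = a - bi
conjugate(-12 + 7i) = -12 - 7i


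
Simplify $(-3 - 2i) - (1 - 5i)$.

(-3 - 1) + (-2 - (-5))i = -4 + 3i


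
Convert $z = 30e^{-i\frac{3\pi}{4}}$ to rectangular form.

a = r cos θ = 30 * -sqrt(2)/2 = -15*sqrt(2)
b = r sin θ = 30 * -sqrt(2)/2 = -15*sqrt(2)
z = -15*sqrt(2) - 15*sqrt(2)i


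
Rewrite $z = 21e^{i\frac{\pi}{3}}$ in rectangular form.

a = r cos θ = 21 * 1/2 = 21/2
b = r sin θ = 21 * sqrt(3)/2 = 21*sqrt(3)/2
z = 21/2 + (21*sqrt(3)/2)i


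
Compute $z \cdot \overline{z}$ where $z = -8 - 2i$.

z * conjugate(z) = |z|^2 = a^2 + b^2
= (-8)^2 + (-2)^2 = 68


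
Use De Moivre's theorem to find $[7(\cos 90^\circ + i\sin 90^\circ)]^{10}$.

By De Moivre: z^n = r^n(cos(nθ) + i sin(nθ))
= 7^10(cos(10*90°) + i sin(10*90°))
= 282475249(cos 180° + i sin 180°)
= -282475249


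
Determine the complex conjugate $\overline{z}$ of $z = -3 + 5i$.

If z = a + bi, then conjugate(z) = a - bi
conjugate(-3 + 5i) = -3 - 5i


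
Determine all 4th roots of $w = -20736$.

|w| = 20736, arg(w) = 180°
Root modulus = 20736^(1/4) = 12
Root arguments: θ_k = (180° + 360°k)/4 for k = 0, 1, ..., 3
Roots: 6*sqrt(2) + 6*sqrt(2)i, -6*sqrt(2) + 6*sqrt(2)i, -6*sqrt(2) - 6*sqrt(2)i, 6*sqrt(2) - 6*sqrt(2)i


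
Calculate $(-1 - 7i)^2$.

(a + bi)^2 = a^2 - b^2 + 2abi
= (-1)^2 - (-7)^2 + 2*(-1)*(-7)i
= -48 + 14i


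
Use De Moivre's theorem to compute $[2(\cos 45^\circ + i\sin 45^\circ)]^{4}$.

By De Moivre: z^n = r^n(cos(nθ) + i sin(nθ))
= 2^4(cos(4*45°) + i sin(4*45°))
= 16(cos 180° + i sin 180°)
= -16


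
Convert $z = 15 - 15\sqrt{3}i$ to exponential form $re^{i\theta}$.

r = |z| = sqrt((15)^2 + (-15*sqrt(3))^2) = sqrt(225 + 675) = sqrt(900) = 30
θ = arctan(b/a) = arctan(-25.9808/15) (quadrant-adjusted) = -60° = -π/3
z = 30e^(-i*π/3)


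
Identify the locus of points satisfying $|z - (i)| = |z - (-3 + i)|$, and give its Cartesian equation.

|z - z1| = |z - z2| means z is equidistant from z1 and z2,
i.e. the perpendicular bisector of the segment from (0, 1) to (-3, 1) (midpoint (-3/2, 1)).
With z = x + yi, square both sides:
(x - 0)^2 + (y - 1)^2 = (x - (-3))^2 + (y - 1)^2
The x^2 and y^2 terms cancel: -6x + 0y = 10 - 1 = 9
Simplify: x = -3/2
Locus: Perpendicular bisector of the segment from (0, 1) to (-3, 1): the line x = -3/2


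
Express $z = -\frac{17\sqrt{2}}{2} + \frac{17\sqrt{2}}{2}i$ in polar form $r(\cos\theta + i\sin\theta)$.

r = |z| = sqrt(a^2 + b^2) = sqrt((-17*sqrt(2)/2)^2 + (17*sqrt(2)/2)^2) = sqrt(289/2 + 289/2) = sqrt(289) = 17
θ = arctan(b/a) = arctan(12.0208/-12.0208) (quadrant-adjusted) = 135°
z = 17(cos 135° + i sin 135°)


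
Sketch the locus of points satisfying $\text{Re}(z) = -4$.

Re(z) = x where z = x + yi; the equation x = -4 is satisfied by all points with that x-coordinate
Locus: Vertical line x = -4


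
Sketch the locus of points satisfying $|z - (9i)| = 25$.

|z - z0| = r describes a circle centered at z0 with radius r
Here z0 = 9i and r = 25
Locus: Circle centered at (0, 9) with radius 25


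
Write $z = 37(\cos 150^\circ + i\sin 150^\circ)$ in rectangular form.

a = r cos θ = 37 * -sqrt(3)/2 = -37*sqrt(3)/2
b = r sin θ = 37 * 1/2 = 37/2
z = -37*sqrt(3)/2 + (37/2)i


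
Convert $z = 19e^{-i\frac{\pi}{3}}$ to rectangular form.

a = r cos θ = 19 * 1/2 = 19/2
b = r sin θ = 19 * -sqrt(3)/2 = -19*sqrt(3)/2
z = 19/2 - (19*sqrt(3)/2)i


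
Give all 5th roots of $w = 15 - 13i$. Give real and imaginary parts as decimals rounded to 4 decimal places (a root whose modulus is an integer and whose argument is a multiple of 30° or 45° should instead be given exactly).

|w| = sqrt(394) ≈ 19.849433, arg(w) ≈ 319.085617°
Root modulus = sqrt(394)^(1/5) ≈ 1.817815
Root arguments: θ_k = (arg(w) + 360°k)/5 for k = 0, 1, ..., 4
Compute each root as (root modulus)(cos θ_k + i sin θ_k) using full-precision intermediates, then round to 4 decimal places.
Roots: 0.8021 + 1.6313i, -1.3036 + 1.2669i, -1.6078 - 0.8483i, 0.3099 - 1.7912i, 1.7993 - 0.2587i


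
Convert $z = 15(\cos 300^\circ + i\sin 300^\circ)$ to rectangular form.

a = r cos θ = 15 * 1/2 = 15/2
b = r sin θ = 15 * -sqrt(3)/2 = -15*sqrt(3)/2
z = 15/2 - (15*sqrt(3)/2)i


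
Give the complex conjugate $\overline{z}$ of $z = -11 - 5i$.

If z = a + bi, then conjugate(z) = a - bi
conjugate(-11 - 5i) = -11 + 5i


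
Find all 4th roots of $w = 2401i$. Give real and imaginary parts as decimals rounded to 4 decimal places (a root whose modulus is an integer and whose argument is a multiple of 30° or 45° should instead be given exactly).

|w| = 2401, arg(w) = 90°
Root modulus = 2401^(1/4) = 7
Root arguments: θ_k = (90° + 360°k)/4 for k = 0, 1, ..., 3
Compute each root as (root modulus)(cos θ_k + i sin θ_k) using full-precision intermediates, then round to 4 decimal places.
Roots: 6.4672 + 2.6788i, -2.6788 + 6.4672i, -6.4672 - 2.6788i, 2.6788 - 6.4672i


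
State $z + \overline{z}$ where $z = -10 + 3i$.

z + conjugate(z) = (a + bi) + (a - bi) = 2a
= 2 * (-10) = -20


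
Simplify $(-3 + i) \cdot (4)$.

(a1*a2 - b1*b2) + (a1*b2 + b1*a2)i
= (-12 - 0) + (0 + 4)i
= -12 + 4i


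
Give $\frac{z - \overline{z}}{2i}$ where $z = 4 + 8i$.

z - conjugate(z) = 2bi
(z - conjugate(z))/(2i) = 2bi/(2i) = b = 8


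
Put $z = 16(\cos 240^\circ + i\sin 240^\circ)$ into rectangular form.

a = r cos θ = 16 * -1/2 = -8
b = r sin θ = 16 * -sqrt(3)/2 = -8*sqrt(3)
z = -8 - 8*sqrt(3)i


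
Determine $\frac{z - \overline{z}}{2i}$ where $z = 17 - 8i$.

z - conjugate(z) = 2bi
(z - conjugate(z))/(2i) = 2bi/(2i) = b = -8


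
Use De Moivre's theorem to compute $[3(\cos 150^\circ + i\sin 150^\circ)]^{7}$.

By De Moivre: z^n = r^n(cos(nθ) + i sin(nθ))
= 3^7(cos(7*150°) + i sin(7*150°))
= 2187(cos 330° + i sin 330°)
= 2187*sqrt(3)/2 - (2187/2)i


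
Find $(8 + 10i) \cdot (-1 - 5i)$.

(a1*a2 - b1*b2) + (a1*b2 + b1*a2)i
= (-8 - (-50)) + (-40 + (-10))i
= 42 - 50i


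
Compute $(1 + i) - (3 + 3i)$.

(1 - 3) + (1 - 3)i = -2 - 2i


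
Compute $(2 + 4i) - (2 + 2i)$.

(2 - 2) + (4 - 2)i = 2i


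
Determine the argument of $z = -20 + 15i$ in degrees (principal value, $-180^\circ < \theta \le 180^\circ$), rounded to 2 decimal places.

θ = arctan(b/a) = arctan(15/-20) (quadrant-adjusted) = 143.13°


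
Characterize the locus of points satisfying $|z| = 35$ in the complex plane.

|z| = 35 means sqrt(x^2 + y^2) = 35
This is a circle of radius 35 centered at the origin


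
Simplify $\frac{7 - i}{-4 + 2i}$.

Multiply numerator and denominator by conjugate (-4 - 2i):
= (7 - i)(-4 - 2i) / ((-4)^2 + 2^2)
= (-30 - 10i) / 20
Divide through by 10: (-3 - i) / 2
= -3/2 - (1/2)i


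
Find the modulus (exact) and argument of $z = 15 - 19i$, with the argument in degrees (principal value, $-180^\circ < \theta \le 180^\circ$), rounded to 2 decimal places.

|z| = sqrt(15^2 + (-19)^2) = sqrt(586)
arg(z) = arctan(b/a) = arctan(-19/15) (quadrant-adjusted) = -51.71°


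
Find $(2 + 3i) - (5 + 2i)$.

(2 - 5) + (3 - 2)i = -3 + i


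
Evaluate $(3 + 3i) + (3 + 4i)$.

(3 + 3) + (3 + 4)i = 6 + 7i


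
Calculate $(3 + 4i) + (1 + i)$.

(3 + 1) + (4 + 1)i = 4 + 5i


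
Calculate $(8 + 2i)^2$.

(a + bi)^2 = a^2 - b^2 + 2abi
= 8^2 - 2^2 + 2*8*2i
= 60 + 32i


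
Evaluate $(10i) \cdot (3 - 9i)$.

(a1*a2 - b1*b2) + (a1*b2 + b1*a2)i
= (0 - (-90)) + (0 + 30)i
= 90 + 30i


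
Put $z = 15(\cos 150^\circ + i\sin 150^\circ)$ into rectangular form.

a = r cos θ = 15 * -sqrt(3)/2 = -15*sqrt(3)/2
b = r sin θ = 15 * 1/2 = 15/2
z = -15*sqrt(3)/2 + (15/2)i


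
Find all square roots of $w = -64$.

|w| = 64, arg(w) = 180°
Root modulus = 64^(1/2) = 8
Root arguments: θ_k = (180° + 360°k)/2 for k = 0, 1, ..., 1
Roots: 8i, -8i


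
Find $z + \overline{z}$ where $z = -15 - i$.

z + conjugate(z) = (a + bi) + (a - bi) = 2a
= 2 * (-15) = -30


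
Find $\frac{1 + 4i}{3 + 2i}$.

Multiply numerator and denominator by conjugate (3 - 2i):
= (1 + 4i)(3 - 2i) / (3^2 + 2^2)
= (11 + 10i) / 13
= 11/13 + (10/13)i


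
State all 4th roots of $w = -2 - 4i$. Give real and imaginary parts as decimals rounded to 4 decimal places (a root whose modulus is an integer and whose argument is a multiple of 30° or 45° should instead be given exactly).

|w| = sqrt(20) ≈ 4.472136, arg(w) ≈ 243.434949°
Root modulus = sqrt(20)^(1/4) ≈ 1.454215
Root arguments: θ_k = (arg(w) + 360°k)/4 for k = 0, 1, ..., 3
Compute each root as (root modulus)(cos θ_k + i sin θ_k) using full-precision intermediates, then round to 4 decimal places.
Roots: 0.7082 + 1.2701i, -1.2701 + 0.7082i, -0.7082 - 1.2701i, 1.2701 - 0.7082i


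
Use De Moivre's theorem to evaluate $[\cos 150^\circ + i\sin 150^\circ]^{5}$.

By De Moivre: z^n = r^n(cos(nθ) + i sin(nθ))
= 1^5(cos(5*150°) + i sin(5*150°))
= 1(cos 30° + i sin 30°)
= sqrt(3)/2 + (1/2)i


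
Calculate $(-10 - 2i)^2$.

(a + bi)^2 = a^2 - b^2 + 2abi
= (-10)^2 - (-2)^2 + 2*(-10)*(-2)i
= 96 + 40i


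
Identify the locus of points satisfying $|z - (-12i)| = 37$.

|z - z0| = r describes a circle centered at z0 with radius r
Here z0 = -12i and r = 37
Locus: Circle centered at (0, -12) with radius 37


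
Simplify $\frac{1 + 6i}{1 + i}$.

Multiply numerator and denominator by conjugate (1 - i):
= (1 + 6i)(1 - i) / (1^2 + 1^2)
= (7 + 5i) / 2
= 7/2 + (5/2)i


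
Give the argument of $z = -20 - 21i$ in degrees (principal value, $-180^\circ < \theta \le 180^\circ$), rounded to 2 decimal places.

θ = arctan(b/a) = arctan(-21/-20) (quadrant-adjusted) = -133.60°


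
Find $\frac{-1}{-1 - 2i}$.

Multiply numerator and denominator by conjugate (-1 + 2i):
= (-1)(-1 + 2i) / ((-1)^2 + (-2)^2)
= (1 - 2i) / 5
= 1/5 - (2/5)i


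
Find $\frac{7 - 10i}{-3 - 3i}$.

Multiply numerator and denominator by conjugate (-3 + 3i):
= (7 - 10i)(-3 + 3i) / ((-3)^2 + (-3)^2)
= (9 + 51i) / 18
Divide through by 3: (3 + 17i) / 6
= 1/2 + (17/6)i


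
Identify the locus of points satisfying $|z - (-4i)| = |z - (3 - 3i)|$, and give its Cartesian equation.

|z - z1| = |z - z2| means z is equidistant from z1 and z2,
i.e. the perpendicular bisector of the segment from (0, -4) to (3, -3) (midpoint (3/2, -7/2)).
With z = x + yi, square both sides:
(x - 0)^2 + (y - (-4))^2 = (x - 3)^2 + (y - (-3))^2
The x^2 and y^2 terms cancel: 6x + 2y = 18 - 16 = 2
Simplify: 3x + y = 1
Locus: Perpendicular bisector of the segment from (0, -4) to (3, -3): the line 3x + y = 1


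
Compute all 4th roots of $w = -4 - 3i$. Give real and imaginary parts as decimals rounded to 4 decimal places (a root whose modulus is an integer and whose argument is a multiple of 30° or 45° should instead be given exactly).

|w| = 5, arg(w) ≈ 216.869898°
Root modulus = 5^(1/4) ≈ 1.495349
Root arguments: θ_k = (arg(w) + 360°k)/4 for k = 0, 1, ..., 3
Compute each root as (root modulus)(cos θ_k + i sin θ_k) using full-precision intermediates, then round to 4 decimal places.
Roots: 0.8743 + 1.2131i, -1.2131 + 0.8743i, -0.8743 - 1.2131i, 1.2131 - 0.8743i


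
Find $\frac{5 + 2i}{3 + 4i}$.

Multiply numerator and denominator by conjugate (3 - 4i):
= (5 + 2i)(3 - 4i) / (3^2 + 4^2)
= (23 - 14i) / 25
= 23/25 - (14/25)i


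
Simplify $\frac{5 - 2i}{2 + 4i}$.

Multiply numerator and denominator by conjugate (2 - 4i):
= (5 - 2i)(2 - 4i) / (2^2 + 4^2)
= (2 - 24i) / 20
Divide through by 2: (1 - 12i) / 10
= 1/10 - (6/5)i


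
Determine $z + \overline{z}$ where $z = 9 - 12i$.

z + conjugate(z) = (a + bi) + (a - bi) = 2a
= 2 * 9 = 18


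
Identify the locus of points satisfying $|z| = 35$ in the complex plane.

|z| = 35 means sqrt(x^2 + y^2) = 35
This is a circle of radius 35 centered at the origin


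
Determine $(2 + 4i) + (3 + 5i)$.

(2 + 3) + (4 + 5)i = 5 + 9i


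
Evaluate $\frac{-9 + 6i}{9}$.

Divisor is real, so divide each part by 9:
= -1 + (2/3)i


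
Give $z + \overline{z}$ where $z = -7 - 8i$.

z + conjugate(z) = (a + bi) + (a - bi) = 2a
= 2 * (-7) = -14


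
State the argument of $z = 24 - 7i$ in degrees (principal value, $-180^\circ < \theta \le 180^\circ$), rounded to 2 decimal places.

θ = arctan(b/a) = arctan(-7/24) (quadrant-adjusted) = -16.26°
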